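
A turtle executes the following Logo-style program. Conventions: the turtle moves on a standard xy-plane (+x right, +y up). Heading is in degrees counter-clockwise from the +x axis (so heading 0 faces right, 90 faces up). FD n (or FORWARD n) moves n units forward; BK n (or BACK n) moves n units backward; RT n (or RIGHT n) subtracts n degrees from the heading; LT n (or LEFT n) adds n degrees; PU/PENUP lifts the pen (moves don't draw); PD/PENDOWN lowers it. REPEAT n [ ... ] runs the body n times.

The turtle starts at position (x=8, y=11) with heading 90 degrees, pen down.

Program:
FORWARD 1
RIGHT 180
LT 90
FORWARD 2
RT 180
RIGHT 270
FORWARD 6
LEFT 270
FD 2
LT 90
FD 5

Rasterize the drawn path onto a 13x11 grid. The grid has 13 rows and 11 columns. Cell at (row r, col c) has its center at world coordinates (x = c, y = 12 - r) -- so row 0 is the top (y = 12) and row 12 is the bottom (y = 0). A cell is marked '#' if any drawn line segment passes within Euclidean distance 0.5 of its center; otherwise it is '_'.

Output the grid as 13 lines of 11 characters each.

Segment 0: (8,11) -> (8,12)
Segment 1: (8,12) -> (10,12)
Segment 2: (10,12) -> (10,6)
Segment 3: (10,6) -> (8,6)
Segment 4: (8,6) -> (8,1)

Answer: ________###
________#_#
__________#
__________#
__________#
__________#
________###
________#__
________#__
________#__
________#__
________#__
___________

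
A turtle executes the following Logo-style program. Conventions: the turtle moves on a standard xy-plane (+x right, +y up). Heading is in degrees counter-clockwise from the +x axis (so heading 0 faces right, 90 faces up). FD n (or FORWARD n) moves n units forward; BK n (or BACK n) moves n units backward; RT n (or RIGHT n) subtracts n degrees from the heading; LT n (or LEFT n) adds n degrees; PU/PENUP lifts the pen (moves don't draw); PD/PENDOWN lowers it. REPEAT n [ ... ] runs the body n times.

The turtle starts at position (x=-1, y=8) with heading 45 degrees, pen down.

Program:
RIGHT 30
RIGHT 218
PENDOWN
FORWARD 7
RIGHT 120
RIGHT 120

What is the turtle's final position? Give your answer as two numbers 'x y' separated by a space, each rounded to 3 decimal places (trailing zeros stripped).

Answer: -7.444 10.735

Derivation:
Executing turtle program step by step:
Start: pos=(-1,8), heading=45, pen down
RT 30: heading 45 -> 15
RT 218: heading 15 -> 157
PD: pen down
FD 7: (-1,8) -> (-7.444,10.735) [heading=157, draw]
RT 120: heading 157 -> 37
RT 120: heading 37 -> 277
Final: pos=(-7.444,10.735), heading=277, 1 segment(s) drawn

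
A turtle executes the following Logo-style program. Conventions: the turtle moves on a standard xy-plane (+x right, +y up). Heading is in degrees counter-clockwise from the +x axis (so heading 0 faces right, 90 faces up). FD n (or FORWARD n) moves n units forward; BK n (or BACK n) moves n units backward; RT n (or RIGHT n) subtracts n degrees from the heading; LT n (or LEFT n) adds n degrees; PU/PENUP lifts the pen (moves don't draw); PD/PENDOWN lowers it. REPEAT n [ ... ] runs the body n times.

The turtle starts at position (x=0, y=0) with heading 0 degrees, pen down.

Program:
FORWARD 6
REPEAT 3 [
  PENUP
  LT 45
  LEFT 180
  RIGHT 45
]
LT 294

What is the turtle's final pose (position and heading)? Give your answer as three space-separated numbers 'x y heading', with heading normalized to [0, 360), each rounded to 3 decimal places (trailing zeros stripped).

Answer: 6 0 114

Derivation:
Executing turtle program step by step:
Start: pos=(0,0), heading=0, pen down
FD 6: (0,0) -> (6,0) [heading=0, draw]
REPEAT 3 [
  -- iteration 1/3 --
  PU: pen up
  LT 45: heading 0 -> 45
  LT 180: heading 45 -> 225
  RT 45: heading 225 -> 180
  -- iteration 2/3 --
  PU: pen up
  LT 45: heading 180 -> 225
  LT 180: heading 225 -> 45
  RT 45: heading 45 -> 0
  -- iteration 3/3 --
  PU: pen up
  LT 45: heading 0 -> 45
  LT 180: heading 45 -> 225
  RT 45: heading 225 -> 180
]
LT 294: heading 180 -> 114
Final: pos=(6,0), heading=114, 1 segment(s) drawn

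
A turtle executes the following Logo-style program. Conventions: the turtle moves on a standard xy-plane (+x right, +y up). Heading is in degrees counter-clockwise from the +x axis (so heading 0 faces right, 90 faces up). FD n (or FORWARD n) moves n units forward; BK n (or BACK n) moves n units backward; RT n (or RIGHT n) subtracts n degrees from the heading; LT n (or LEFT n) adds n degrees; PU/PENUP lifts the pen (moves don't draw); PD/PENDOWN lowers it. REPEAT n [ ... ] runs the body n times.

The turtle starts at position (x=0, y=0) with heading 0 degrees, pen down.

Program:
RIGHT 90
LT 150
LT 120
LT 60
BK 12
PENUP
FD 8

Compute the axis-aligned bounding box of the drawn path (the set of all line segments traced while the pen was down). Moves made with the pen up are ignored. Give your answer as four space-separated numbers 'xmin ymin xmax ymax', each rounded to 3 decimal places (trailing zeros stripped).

Executing turtle program step by step:
Start: pos=(0,0), heading=0, pen down
RT 90: heading 0 -> 270
LT 150: heading 270 -> 60
LT 120: heading 60 -> 180
LT 60: heading 180 -> 240
BK 12: (0,0) -> (6,10.392) [heading=240, draw]
PU: pen up
FD 8: (6,10.392) -> (2,3.464) [heading=240, move]
Final: pos=(2,3.464), heading=240, 1 segment(s) drawn

Segment endpoints: x in {0, 6}, y in {0, 10.392}
xmin=0, ymin=0, xmax=6, ymax=10.392

Answer: 0 0 6 10.392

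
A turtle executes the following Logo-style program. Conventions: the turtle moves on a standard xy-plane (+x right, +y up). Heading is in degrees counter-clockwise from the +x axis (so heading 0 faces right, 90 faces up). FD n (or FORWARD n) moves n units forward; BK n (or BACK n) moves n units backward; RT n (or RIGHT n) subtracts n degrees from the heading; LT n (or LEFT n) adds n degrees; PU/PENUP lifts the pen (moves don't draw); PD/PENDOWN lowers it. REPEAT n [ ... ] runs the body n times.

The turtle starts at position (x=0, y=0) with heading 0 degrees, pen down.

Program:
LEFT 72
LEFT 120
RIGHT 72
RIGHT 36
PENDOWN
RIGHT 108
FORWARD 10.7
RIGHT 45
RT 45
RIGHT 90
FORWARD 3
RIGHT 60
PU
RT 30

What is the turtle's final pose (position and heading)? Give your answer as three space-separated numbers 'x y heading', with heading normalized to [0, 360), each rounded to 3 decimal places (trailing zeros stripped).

Executing turtle program step by step:
Start: pos=(0,0), heading=0, pen down
LT 72: heading 0 -> 72
LT 120: heading 72 -> 192
RT 72: heading 192 -> 120
RT 36: heading 120 -> 84
PD: pen down
RT 108: heading 84 -> 336
FD 10.7: (0,0) -> (9.775,-4.352) [heading=336, draw]
RT 45: heading 336 -> 291
RT 45: heading 291 -> 246
RT 90: heading 246 -> 156
FD 3: (9.775,-4.352) -> (7.034,-3.132) [heading=156, draw]
RT 60: heading 156 -> 96
PU: pen up
RT 30: heading 96 -> 66
Final: pos=(7.034,-3.132), heading=66, 2 segment(s) drawn

Answer: 7.034 -3.132 66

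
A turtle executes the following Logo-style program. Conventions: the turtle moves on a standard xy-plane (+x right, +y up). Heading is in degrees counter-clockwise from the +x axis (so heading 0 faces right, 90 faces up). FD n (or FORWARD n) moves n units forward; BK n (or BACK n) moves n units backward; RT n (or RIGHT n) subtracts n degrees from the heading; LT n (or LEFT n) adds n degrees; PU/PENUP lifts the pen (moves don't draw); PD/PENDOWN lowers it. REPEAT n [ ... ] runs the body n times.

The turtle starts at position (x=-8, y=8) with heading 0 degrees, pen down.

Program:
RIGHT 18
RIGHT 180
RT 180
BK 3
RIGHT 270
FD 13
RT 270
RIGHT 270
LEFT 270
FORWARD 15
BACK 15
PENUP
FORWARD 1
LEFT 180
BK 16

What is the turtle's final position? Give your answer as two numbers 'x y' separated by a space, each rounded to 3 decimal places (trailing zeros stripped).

Executing turtle program step by step:
Start: pos=(-8,8), heading=0, pen down
RT 18: heading 0 -> 342
RT 180: heading 342 -> 162
RT 180: heading 162 -> 342
BK 3: (-8,8) -> (-10.853,8.927) [heading=342, draw]
RT 270: heading 342 -> 72
FD 13: (-10.853,8.927) -> (-6.836,21.291) [heading=72, draw]
RT 270: heading 72 -> 162
RT 270: heading 162 -> 252
LT 270: heading 252 -> 162
FD 15: (-6.836,21.291) -> (-21.102,25.926) [heading=162, draw]
BK 15: (-21.102,25.926) -> (-6.836,21.291) [heading=162, draw]
PU: pen up
FD 1: (-6.836,21.291) -> (-7.787,21.6) [heading=162, move]
LT 180: heading 162 -> 342
BK 16: (-7.787,21.6) -> (-23.004,26.544) [heading=342, move]
Final: pos=(-23.004,26.544), heading=342, 4 segment(s) drawn

Answer: -23.004 26.544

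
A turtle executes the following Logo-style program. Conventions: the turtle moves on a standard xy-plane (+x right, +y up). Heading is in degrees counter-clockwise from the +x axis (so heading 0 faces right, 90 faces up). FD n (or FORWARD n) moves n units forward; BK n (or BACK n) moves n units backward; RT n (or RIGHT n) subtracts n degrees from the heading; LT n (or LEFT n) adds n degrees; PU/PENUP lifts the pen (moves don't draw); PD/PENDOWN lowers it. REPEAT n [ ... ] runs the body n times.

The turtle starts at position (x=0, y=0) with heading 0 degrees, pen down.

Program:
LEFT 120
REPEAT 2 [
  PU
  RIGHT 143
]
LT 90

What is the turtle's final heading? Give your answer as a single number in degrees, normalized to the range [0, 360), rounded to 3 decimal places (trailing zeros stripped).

Answer: 284

Derivation:
Executing turtle program step by step:
Start: pos=(0,0), heading=0, pen down
LT 120: heading 0 -> 120
REPEAT 2 [
  -- iteration 1/2 --
  PU: pen up
  RT 143: heading 120 -> 337
  -- iteration 2/2 --
  PU: pen up
  RT 143: heading 337 -> 194
]
LT 90: heading 194 -> 284
Final: pos=(0,0), heading=284, 0 segment(s) drawn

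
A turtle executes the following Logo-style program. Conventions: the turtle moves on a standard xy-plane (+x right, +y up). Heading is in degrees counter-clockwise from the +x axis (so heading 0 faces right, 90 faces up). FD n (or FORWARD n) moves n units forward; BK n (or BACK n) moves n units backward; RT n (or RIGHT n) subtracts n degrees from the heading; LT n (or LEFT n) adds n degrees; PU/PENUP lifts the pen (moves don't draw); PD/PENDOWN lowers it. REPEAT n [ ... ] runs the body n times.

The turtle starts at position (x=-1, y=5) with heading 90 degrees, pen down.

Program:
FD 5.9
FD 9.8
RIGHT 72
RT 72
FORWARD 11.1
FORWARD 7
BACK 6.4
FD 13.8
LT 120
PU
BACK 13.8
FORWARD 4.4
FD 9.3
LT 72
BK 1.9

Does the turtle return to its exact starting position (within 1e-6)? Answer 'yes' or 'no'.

Executing turtle program step by step:
Start: pos=(-1,5), heading=90, pen down
FD 5.9: (-1,5) -> (-1,10.9) [heading=90, draw]
FD 9.8: (-1,10.9) -> (-1,20.7) [heading=90, draw]
RT 72: heading 90 -> 18
RT 72: heading 18 -> 306
FD 11.1: (-1,20.7) -> (5.524,11.72) [heading=306, draw]
FD 7: (5.524,11.72) -> (9.639,6.057) [heading=306, draw]
BK 6.4: (9.639,6.057) -> (5.877,11.235) [heading=306, draw]
FD 13.8: (5.877,11.235) -> (13.989,0.07) [heading=306, draw]
LT 120: heading 306 -> 66
PU: pen up
BK 13.8: (13.989,0.07) -> (8.376,-12.537) [heading=66, move]
FD 4.4: (8.376,-12.537) -> (10.165,-8.517) [heading=66, move]
FD 9.3: (10.165,-8.517) -> (13.948,-0.021) [heading=66, move]
LT 72: heading 66 -> 138
BK 1.9: (13.948,-0.021) -> (15.36,-1.293) [heading=138, move]
Final: pos=(15.36,-1.293), heading=138, 6 segment(s) drawn

Start position: (-1, 5)
Final position: (15.36, -1.293)
Distance = 17.528; >= 1e-6 -> NOT closed

Answer: no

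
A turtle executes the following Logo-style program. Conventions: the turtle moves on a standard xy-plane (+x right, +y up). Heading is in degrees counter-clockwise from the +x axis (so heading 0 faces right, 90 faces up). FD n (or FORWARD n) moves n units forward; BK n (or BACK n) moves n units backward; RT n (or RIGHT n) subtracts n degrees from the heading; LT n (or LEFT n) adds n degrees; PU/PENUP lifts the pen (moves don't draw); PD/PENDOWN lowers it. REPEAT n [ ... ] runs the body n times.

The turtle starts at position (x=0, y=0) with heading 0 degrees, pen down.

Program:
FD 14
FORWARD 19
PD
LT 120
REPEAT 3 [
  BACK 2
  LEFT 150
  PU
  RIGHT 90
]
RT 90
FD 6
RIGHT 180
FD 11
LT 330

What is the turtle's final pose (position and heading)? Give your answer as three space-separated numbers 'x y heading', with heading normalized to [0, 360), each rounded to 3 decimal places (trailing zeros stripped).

Executing turtle program step by step:
Start: pos=(0,0), heading=0, pen down
FD 14: (0,0) -> (14,0) [heading=0, draw]
FD 19: (14,0) -> (33,0) [heading=0, draw]
PD: pen down
LT 120: heading 0 -> 120
REPEAT 3 [
  -- iteration 1/3 --
  BK 2: (33,0) -> (34,-1.732) [heading=120, draw]
  LT 150: heading 120 -> 270
  PU: pen up
  RT 90: heading 270 -> 180
  -- iteration 2/3 --
  BK 2: (34,-1.732) -> (36,-1.732) [heading=180, move]
  LT 150: heading 180 -> 330
  PU: pen up
  RT 90: heading 330 -> 240
  -- iteration 3/3 --
  BK 2: (36,-1.732) -> (37,0) [heading=240, move]
  LT 150: heading 240 -> 30
  PU: pen up
  RT 90: heading 30 -> 300
]
RT 90: heading 300 -> 210
FD 6: (37,0) -> (31.804,-3) [heading=210, move]
RT 180: heading 210 -> 30
FD 11: (31.804,-3) -> (41.33,2.5) [heading=30, move]
LT 330: heading 30 -> 0
Final: pos=(41.33,2.5), heading=0, 3 segment(s) drawn

Answer: 41.33 2.5 0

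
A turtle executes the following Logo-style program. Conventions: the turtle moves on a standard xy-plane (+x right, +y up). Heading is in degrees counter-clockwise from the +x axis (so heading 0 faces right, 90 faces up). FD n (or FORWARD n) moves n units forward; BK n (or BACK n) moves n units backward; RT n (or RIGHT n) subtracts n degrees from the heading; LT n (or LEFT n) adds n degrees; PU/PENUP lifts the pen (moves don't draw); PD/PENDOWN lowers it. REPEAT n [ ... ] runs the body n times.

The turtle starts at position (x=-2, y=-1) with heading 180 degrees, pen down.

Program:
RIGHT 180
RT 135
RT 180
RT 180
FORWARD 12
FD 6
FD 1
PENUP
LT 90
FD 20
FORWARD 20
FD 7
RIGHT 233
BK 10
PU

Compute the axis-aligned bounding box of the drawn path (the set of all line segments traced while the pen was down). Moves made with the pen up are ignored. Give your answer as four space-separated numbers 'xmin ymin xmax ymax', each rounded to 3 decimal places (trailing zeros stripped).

Executing turtle program step by step:
Start: pos=(-2,-1), heading=180, pen down
RT 180: heading 180 -> 0
RT 135: heading 0 -> 225
RT 180: heading 225 -> 45
RT 180: heading 45 -> 225
FD 12: (-2,-1) -> (-10.485,-9.485) [heading=225, draw]
FD 6: (-10.485,-9.485) -> (-14.728,-13.728) [heading=225, draw]
FD 1: (-14.728,-13.728) -> (-15.435,-14.435) [heading=225, draw]
PU: pen up
LT 90: heading 225 -> 315
FD 20: (-15.435,-14.435) -> (-1.293,-28.577) [heading=315, move]
FD 20: (-1.293,-28.577) -> (12.849,-42.719) [heading=315, move]
FD 7: (12.849,-42.719) -> (17.799,-47.669) [heading=315, move]
RT 233: heading 315 -> 82
BK 10: (17.799,-47.669) -> (16.407,-57.572) [heading=82, move]
PU: pen up
Final: pos=(16.407,-57.572), heading=82, 3 segment(s) drawn

Segment endpoints: x in {-15.435, -14.728, -10.485, -2}, y in {-14.435, -13.728, -9.485, -1}
xmin=-15.435, ymin=-14.435, xmax=-2, ymax=-1

Answer: -15.435 -14.435 -2 -1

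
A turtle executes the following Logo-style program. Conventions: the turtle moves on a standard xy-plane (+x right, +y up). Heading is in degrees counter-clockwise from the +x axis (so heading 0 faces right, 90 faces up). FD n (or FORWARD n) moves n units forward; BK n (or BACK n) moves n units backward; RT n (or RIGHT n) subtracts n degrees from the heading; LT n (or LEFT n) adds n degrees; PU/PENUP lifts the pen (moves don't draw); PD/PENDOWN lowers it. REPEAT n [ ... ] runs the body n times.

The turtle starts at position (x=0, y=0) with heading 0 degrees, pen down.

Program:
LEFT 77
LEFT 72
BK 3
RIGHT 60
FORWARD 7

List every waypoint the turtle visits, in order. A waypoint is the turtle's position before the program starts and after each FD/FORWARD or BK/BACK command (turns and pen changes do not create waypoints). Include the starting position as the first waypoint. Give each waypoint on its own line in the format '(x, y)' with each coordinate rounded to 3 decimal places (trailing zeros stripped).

Executing turtle program step by step:
Start: pos=(0,0), heading=0, pen down
LT 77: heading 0 -> 77
LT 72: heading 77 -> 149
BK 3: (0,0) -> (2.572,-1.545) [heading=149, draw]
RT 60: heading 149 -> 89
FD 7: (2.572,-1.545) -> (2.694,5.454) [heading=89, draw]
Final: pos=(2.694,5.454), heading=89, 2 segment(s) drawn
Waypoints (3 total):
(0, 0)
(2.572, -1.545)
(2.694, 5.454)

Answer: (0, 0)
(2.572, -1.545)
(2.694, 5.454)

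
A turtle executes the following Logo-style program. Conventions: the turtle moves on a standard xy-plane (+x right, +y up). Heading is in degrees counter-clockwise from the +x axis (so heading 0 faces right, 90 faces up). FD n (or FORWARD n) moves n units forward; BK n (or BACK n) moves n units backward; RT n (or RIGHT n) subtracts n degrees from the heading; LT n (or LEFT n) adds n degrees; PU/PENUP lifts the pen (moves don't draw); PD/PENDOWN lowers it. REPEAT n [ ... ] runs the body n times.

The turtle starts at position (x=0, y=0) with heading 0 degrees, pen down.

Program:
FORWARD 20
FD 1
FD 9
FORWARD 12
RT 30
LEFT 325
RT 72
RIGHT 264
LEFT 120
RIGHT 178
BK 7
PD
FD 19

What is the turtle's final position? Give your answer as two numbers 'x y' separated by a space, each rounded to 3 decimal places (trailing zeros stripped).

Executing turtle program step by step:
Start: pos=(0,0), heading=0, pen down
FD 20: (0,0) -> (20,0) [heading=0, draw]
FD 1: (20,0) -> (21,0) [heading=0, draw]
FD 9: (21,0) -> (30,0) [heading=0, draw]
FD 12: (30,0) -> (42,0) [heading=0, draw]
RT 30: heading 0 -> 330
LT 325: heading 330 -> 295
RT 72: heading 295 -> 223
RT 264: heading 223 -> 319
LT 120: heading 319 -> 79
RT 178: heading 79 -> 261
BK 7: (42,0) -> (43.095,6.914) [heading=261, draw]
PD: pen down
FD 19: (43.095,6.914) -> (40.123,-11.852) [heading=261, draw]
Final: pos=(40.123,-11.852), heading=261, 6 segment(s) drawn

Answer: 40.123 -11.852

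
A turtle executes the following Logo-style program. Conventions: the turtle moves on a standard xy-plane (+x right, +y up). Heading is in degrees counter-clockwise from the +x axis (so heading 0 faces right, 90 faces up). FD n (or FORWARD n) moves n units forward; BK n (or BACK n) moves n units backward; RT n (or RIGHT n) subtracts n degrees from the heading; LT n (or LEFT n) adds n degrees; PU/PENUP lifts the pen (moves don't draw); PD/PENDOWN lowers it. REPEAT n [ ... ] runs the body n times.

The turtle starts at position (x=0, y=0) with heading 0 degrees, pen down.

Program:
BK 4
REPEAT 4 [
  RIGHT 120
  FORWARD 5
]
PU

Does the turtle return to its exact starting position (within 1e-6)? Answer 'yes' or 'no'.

Answer: no

Derivation:
Executing turtle program step by step:
Start: pos=(0,0), heading=0, pen down
BK 4: (0,0) -> (-4,0) [heading=0, draw]
REPEAT 4 [
  -- iteration 1/4 --
  RT 120: heading 0 -> 240
  FD 5: (-4,0) -> (-6.5,-4.33) [heading=240, draw]
  -- iteration 2/4 --
  RT 120: heading 240 -> 120
  FD 5: (-6.5,-4.33) -> (-9,0) [heading=120, draw]
  -- iteration 3/4 --
  RT 120: heading 120 -> 0
  FD 5: (-9,0) -> (-4,0) [heading=0, draw]
  -- iteration 4/4 --
  RT 120: heading 0 -> 240
  FD 5: (-4,0) -> (-6.5,-4.33) [heading=240, draw]
]
PU: pen up
Final: pos=(-6.5,-4.33), heading=240, 5 segment(s) drawn

Start position: (0, 0)
Final position: (-6.5, -4.33)
Distance = 7.81; >= 1e-6 -> NOT closed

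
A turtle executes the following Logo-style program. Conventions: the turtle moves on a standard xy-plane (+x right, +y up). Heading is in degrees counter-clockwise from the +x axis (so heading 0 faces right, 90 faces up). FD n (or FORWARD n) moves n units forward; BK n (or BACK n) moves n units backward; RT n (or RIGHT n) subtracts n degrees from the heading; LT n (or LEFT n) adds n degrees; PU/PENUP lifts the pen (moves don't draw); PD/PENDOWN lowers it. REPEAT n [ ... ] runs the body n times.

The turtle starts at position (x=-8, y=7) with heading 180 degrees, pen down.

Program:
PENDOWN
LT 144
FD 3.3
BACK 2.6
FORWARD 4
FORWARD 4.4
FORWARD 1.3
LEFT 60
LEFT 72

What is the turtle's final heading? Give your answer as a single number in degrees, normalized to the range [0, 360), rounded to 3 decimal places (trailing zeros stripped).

Executing turtle program step by step:
Start: pos=(-8,7), heading=180, pen down
PD: pen down
LT 144: heading 180 -> 324
FD 3.3: (-8,7) -> (-5.33,5.06) [heading=324, draw]
BK 2.6: (-5.33,5.06) -> (-7.434,6.589) [heading=324, draw]
FD 4: (-7.434,6.589) -> (-4.198,4.237) [heading=324, draw]
FD 4.4: (-4.198,4.237) -> (-0.638,1.651) [heading=324, draw]
FD 1.3: (-0.638,1.651) -> (0.414,0.887) [heading=324, draw]
LT 60: heading 324 -> 24
LT 72: heading 24 -> 96
Final: pos=(0.414,0.887), heading=96, 5 segment(s) drawn

Answer: 96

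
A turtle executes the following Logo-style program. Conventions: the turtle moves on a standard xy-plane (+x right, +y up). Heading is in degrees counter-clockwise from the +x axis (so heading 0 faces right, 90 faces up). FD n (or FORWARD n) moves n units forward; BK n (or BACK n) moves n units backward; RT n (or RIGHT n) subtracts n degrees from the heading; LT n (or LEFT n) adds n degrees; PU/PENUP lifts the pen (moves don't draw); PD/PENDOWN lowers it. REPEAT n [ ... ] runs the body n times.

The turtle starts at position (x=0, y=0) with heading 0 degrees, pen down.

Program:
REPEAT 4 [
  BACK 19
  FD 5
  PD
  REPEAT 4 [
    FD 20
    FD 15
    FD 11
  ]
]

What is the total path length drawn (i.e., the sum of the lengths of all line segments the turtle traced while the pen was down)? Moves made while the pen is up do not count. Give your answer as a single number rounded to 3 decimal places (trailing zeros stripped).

Executing turtle program step by step:
Start: pos=(0,0), heading=0, pen down
REPEAT 4 [
  -- iteration 1/4 --
  BK 19: (0,0) -> (-19,0) [heading=0, draw]
  FD 5: (-19,0) -> (-14,0) [heading=0, draw]
  PD: pen down
  REPEAT 4 [
    -- iteration 1/4 --
    FD 20: (-14,0) -> (6,0) [heading=0, draw]
    FD 15: (6,0) -> (21,0) [heading=0, draw]
    FD 11: (21,0) -> (32,0) [heading=0, draw]
    -- iteration 2/4 --
    FD 20: (32,0) -> (52,0) [heading=0, draw]
    FD 15: (52,0) -> (67,0) [heading=0, draw]
    FD 11: (67,0) -> (78,0) [heading=0, draw]
    -- iteration 3/4 --
    FD 20: (78,0) -> (98,0) [heading=0, draw]
    FD 15: (98,0) -> (113,0) [heading=0, draw]
    FD 11: (113,0) -> (124,0) [heading=0, draw]
    -- iteration 4/4 --
    FD 20: (124,0) -> (144,0) [heading=0, draw]
    FD 15: (144,0) -> (159,0) [heading=0, draw]
    FD 11: (159,0) -> (170,0) [heading=0, draw]
  ]
  -- iteration 2/4 --
  BK 19: (170,0) -> (151,0) [heading=0, draw]
  FD 5: (151,0) -> (156,0) [heading=0, draw]
  PD: pen down
  REPEAT 4 [
    -- iteration 1/4 --
    FD 20: (156,0) -> (176,0) [heading=0, draw]
    FD 15: (176,0) -> (191,0) [heading=0, draw]
    FD 11: (191,0) -> (202,0) [heading=0, draw]
    -- iteration 2/4 --
    FD 20: (202,0) -> (222,0) [heading=0, draw]
    FD 15: (222,0) -> (237,0) [heading=0, draw]
    FD 11: (237,0) -> (248,0) [heading=0, draw]
    -- iteration 3/4 --
    FD 20: (248,0) -> (268,0) [heading=0, draw]
    FD 15: (268,0) -> (283,0) [heading=0, draw]
    FD 11: (283,0) -> (294,0) [heading=0, draw]
    -- iteration 4/4 --
    FD 20: (294,0) -> (314,0) [heading=0, draw]
    FD 15: (314,0) -> (329,0) [heading=0, draw]
    FD 11: (329,0) -> (340,0) [heading=0, draw]
  ]
  -- iteration 3/4 --
  BK 19: (340,0) -> (321,0) [heading=0, draw]
  FD 5: (321,0) -> (326,0) [heading=0, draw]
  PD: pen down
  REPEAT 4 [
    -- iteration 1/4 --
    FD 20: (326,0) -> (346,0) [heading=0, draw]
    FD 15: (346,0) -> (361,0) [heading=0, draw]
    FD 11: (361,0) -> (372,0) [heading=0, draw]
    -- iteration 2/4 --
    FD 20: (372,0) -> (392,0) [heading=0, draw]
    FD 15: (392,0) -> (407,0) [heading=0, draw]
    FD 11: (407,0) -> (418,0) [heading=0, draw]
    -- iteration 3/4 --
    FD 20: (418,0) -> (438,0) [heading=0, draw]
    FD 15: (438,0) -> (453,0) [heading=0, draw]
    FD 11: (453,0) -> (464,0) [heading=0, draw]
    -- iteration 4/4 --
    FD 20: (464,0) -> (484,0) [heading=0, draw]
    FD 15: (484,0) -> (499,0) [heading=0, draw]
    FD 11: (499,0) -> (510,0) [heading=0, draw]
  ]
  -- iteration 4/4 --
  BK 19: (510,0) -> (491,0) [heading=0, draw]
  FD 5: (491,0) -> (496,0) [heading=0, draw]
  PD: pen down
  REPEAT 4 [
    -- iteration 1/4 --
    FD 20: (496,0) -> (516,0) [heading=0, draw]
    FD 15: (516,0) -> (531,0) [heading=0, draw]
    FD 11: (531,0) -> (542,0) [heading=0, draw]
    -- iteration 2/4 --
    FD 20: (542,0) -> (562,0) [heading=0, draw]
    FD 15: (562,0) -> (577,0) [heading=0, draw]
    FD 11: (577,0) -> (588,0) [heading=0, draw]
    -- iteration 3/4 --
    FD 20: (588,0) -> (608,0) [heading=0, draw]
    FD 15: (608,0) -> (623,0) [heading=0, draw]
    FD 11: (623,0) -> (634,0) [heading=0, draw]
    -- iteration 4/4 --
    FD 20: (634,0) -> (654,0) [heading=0, draw]
    FD 15: (654,0) -> (669,0) [heading=0, draw]
    FD 11: (669,0) -> (680,0) [heading=0, draw]
  ]
]
Final: pos=(680,0), heading=0, 56 segment(s) drawn

Segment lengths:
  seg 1: (0,0) -> (-19,0), length = 19
  seg 2: (-19,0) -> (-14,0), length = 5
  seg 3: (-14,0) -> (6,0), length = 20
  seg 4: (6,0) -> (21,0), length = 15
  seg 5: (21,0) -> (32,0), length = 11
  seg 6: (32,0) -> (52,0), length = 20
  seg 7: (52,0) -> (67,0), length = 15
  seg 8: (67,0) -> (78,0), length = 11
  seg 9: (78,0) -> (98,0), length = 20
  seg 10: (98,0) -> (113,0), length = 15
  seg 11: (113,0) -> (124,0), length = 11
  seg 12: (124,0) -> (144,0), length = 20
  seg 13: (144,0) -> (159,0), length = 15
  seg 14: (159,0) -> (170,0), length = 11
  seg 15: (170,0) -> (151,0), length = 19
  seg 16: (151,0) -> (156,0), length = 5
  seg 17: (156,0) -> (176,0), length = 20
  seg 18: (176,0) -> (191,0), length = 15
  seg 19: (191,0) -> (202,0), length = 11
  seg 20: (202,0) -> (222,0), length = 20
  seg 21: (222,0) -> (237,0), length = 15
  seg 22: (237,0) -> (248,0), length = 11
  seg 23: (248,0) -> (268,0), length = 20
  seg 24: (268,0) -> (283,0), length = 15
  seg 25: (283,0) -> (294,0), length = 11
  seg 26: (294,0) -> (314,0), length = 20
  seg 27: (314,0) -> (329,0), length = 15
  seg 28: (329,0) -> (340,0), length = 11
  seg 29: (340,0) -> (321,0), length = 19
  seg 30: (321,0) -> (326,0), length = 5
  seg 31: (326,0) -> (346,0), length = 20
  seg 32: (346,0) -> (361,0), length = 15
  seg 33: (361,0) -> (372,0), length = 11
  seg 34: (372,0) -> (392,0), length = 20
  seg 35: (392,0) -> (407,0), length = 15
  seg 36: (407,0) -> (418,0), length = 11
  seg 37: (418,0) -> (438,0), length = 20
  seg 38: (438,0) -> (453,0), length = 15
  seg 39: (453,0) -> (464,0), length = 11
  seg 40: (464,0) -> (484,0), length = 20
  seg 41: (484,0) -> (499,0), length = 15
  seg 42: (499,0) -> (510,0), length = 11
  seg 43: (510,0) -> (491,0), length = 19
  seg 44: (491,0) -> (496,0), length = 5
  seg 45: (496,0) -> (516,0), length = 20
  seg 46: (516,0) -> (531,0), length = 15
  seg 47: (531,0) -> (542,0), length = 11
  seg 48: (542,0) -> (562,0), length = 20
  seg 49: (562,0) -> (577,0), length = 15
  seg 50: (577,0) -> (588,0), length = 11
  seg 51: (588,0) -> (608,0), length = 20
  seg 52: (608,0) -> (623,0), length = 15
  seg 53: (623,0) -> (634,0), length = 11
  seg 54: (634,0) -> (654,0), length = 20
  seg 55: (654,0) -> (669,0), length = 15
  seg 56: (669,0) -> (680,0), length = 11
Total = 832

Answer: 832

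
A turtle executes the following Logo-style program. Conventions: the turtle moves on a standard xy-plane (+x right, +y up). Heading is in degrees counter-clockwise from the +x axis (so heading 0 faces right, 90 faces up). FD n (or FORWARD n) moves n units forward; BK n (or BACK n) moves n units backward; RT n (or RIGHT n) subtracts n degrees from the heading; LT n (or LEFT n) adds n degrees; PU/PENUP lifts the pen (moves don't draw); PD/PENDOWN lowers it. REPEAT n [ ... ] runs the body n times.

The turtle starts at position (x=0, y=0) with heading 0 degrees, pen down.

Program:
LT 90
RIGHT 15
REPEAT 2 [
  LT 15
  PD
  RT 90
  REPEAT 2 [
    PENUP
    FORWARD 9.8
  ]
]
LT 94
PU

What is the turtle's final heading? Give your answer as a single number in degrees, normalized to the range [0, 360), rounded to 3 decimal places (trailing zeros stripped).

Executing turtle program step by step:
Start: pos=(0,0), heading=0, pen down
LT 90: heading 0 -> 90
RT 15: heading 90 -> 75
REPEAT 2 [
  -- iteration 1/2 --
  LT 15: heading 75 -> 90
  PD: pen down
  RT 90: heading 90 -> 0
  REPEAT 2 [
    -- iteration 1/2 --
    PU: pen up
    FD 9.8: (0,0) -> (9.8,0) [heading=0, move]
    -- iteration 2/2 --
    PU: pen up
    FD 9.8: (9.8,0) -> (19.6,0) [heading=0, move]
  ]
  -- iteration 2/2 --
  LT 15: heading 0 -> 15
  PD: pen down
  RT 90: heading 15 -> 285
  REPEAT 2 [
    -- iteration 1/2 --
    PU: pen up
    FD 9.8: (19.6,0) -> (22.136,-9.466) [heading=285, move]
    -- iteration 2/2 --
    PU: pen up
    FD 9.8: (22.136,-9.466) -> (24.673,-18.932) [heading=285, move]
  ]
]
LT 94: heading 285 -> 19
PU: pen up
Final: pos=(24.673,-18.932), heading=19, 0 segment(s) drawn

Answer: 19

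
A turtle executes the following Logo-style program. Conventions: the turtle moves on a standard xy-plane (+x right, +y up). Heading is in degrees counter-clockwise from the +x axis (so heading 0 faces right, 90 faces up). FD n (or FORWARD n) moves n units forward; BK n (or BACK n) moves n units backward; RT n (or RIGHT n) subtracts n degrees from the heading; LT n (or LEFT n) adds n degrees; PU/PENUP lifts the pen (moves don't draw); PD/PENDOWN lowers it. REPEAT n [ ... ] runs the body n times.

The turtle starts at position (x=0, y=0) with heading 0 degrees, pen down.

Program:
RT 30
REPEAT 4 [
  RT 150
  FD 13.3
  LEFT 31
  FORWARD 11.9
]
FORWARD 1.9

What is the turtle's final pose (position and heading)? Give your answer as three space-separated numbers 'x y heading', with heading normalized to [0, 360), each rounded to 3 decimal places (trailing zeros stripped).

Answer: -24.539 -7.698 214

Derivation:
Executing turtle program step by step:
Start: pos=(0,0), heading=0, pen down
RT 30: heading 0 -> 330
REPEAT 4 [
  -- iteration 1/4 --
  RT 150: heading 330 -> 180
  FD 13.3: (0,0) -> (-13.3,0) [heading=180, draw]
  LT 31: heading 180 -> 211
  FD 11.9: (-13.3,0) -> (-23.5,-6.129) [heading=211, draw]
  -- iteration 2/4 --
  RT 150: heading 211 -> 61
  FD 13.3: (-23.5,-6.129) -> (-17.052,5.503) [heading=61, draw]
  LT 31: heading 61 -> 92
  FD 11.9: (-17.052,5.503) -> (-17.468,17.396) [heading=92, draw]
  -- iteration 3/4 --
  RT 150: heading 92 -> 302
  FD 13.3: (-17.468,17.396) -> (-10.42,6.117) [heading=302, draw]
  LT 31: heading 302 -> 333
  FD 11.9: (-10.42,6.117) -> (0.183,0.715) [heading=333, draw]
  -- iteration 4/4 --
  RT 150: heading 333 -> 183
  FD 13.3: (0.183,0.715) -> (-13.098,0.019) [heading=183, draw]
  LT 31: heading 183 -> 214
  FD 11.9: (-13.098,0.019) -> (-22.964,-6.636) [heading=214, draw]
]
FD 1.9: (-22.964,-6.636) -> (-24.539,-7.698) [heading=214, draw]
Final: pos=(-24.539,-7.698), heading=214, 9 segment(s) drawn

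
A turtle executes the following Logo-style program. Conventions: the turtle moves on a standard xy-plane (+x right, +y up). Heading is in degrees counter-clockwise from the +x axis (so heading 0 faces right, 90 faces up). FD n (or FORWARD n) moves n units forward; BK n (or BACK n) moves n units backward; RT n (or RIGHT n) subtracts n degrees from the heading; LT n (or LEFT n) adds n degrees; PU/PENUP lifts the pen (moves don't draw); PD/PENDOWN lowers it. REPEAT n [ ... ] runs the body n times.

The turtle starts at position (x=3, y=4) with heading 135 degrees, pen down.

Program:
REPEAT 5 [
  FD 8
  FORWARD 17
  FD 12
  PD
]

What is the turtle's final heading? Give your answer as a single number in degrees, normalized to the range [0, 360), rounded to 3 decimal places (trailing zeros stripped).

Executing turtle program step by step:
Start: pos=(3,4), heading=135, pen down
REPEAT 5 [
  -- iteration 1/5 --
  FD 8: (3,4) -> (-2.657,9.657) [heading=135, draw]
  FD 17: (-2.657,9.657) -> (-14.678,21.678) [heading=135, draw]
  FD 12: (-14.678,21.678) -> (-23.163,30.163) [heading=135, draw]
  PD: pen down
  -- iteration 2/5 --
  FD 8: (-23.163,30.163) -> (-28.82,35.82) [heading=135, draw]
  FD 17: (-28.82,35.82) -> (-40.841,47.841) [heading=135, draw]
  FD 12: (-40.841,47.841) -> (-49.326,56.326) [heading=135, draw]
  PD: pen down
  -- iteration 3/5 --
  FD 8: (-49.326,56.326) -> (-54.983,61.983) [heading=135, draw]
  FD 17: (-54.983,61.983) -> (-67.004,74.004) [heading=135, draw]
  FD 12: (-67.004,74.004) -> (-75.489,82.489) [heading=135, draw]
  PD: pen down
  -- iteration 4/5 --
  FD 8: (-75.489,82.489) -> (-81.146,88.146) [heading=135, draw]
  FD 17: (-81.146,88.146) -> (-93.167,100.167) [heading=135, draw]
  FD 12: (-93.167,100.167) -> (-101.652,108.652) [heading=135, draw]
  PD: pen down
  -- iteration 5/5 --
  FD 8: (-101.652,108.652) -> (-107.309,114.309) [heading=135, draw]
  FD 17: (-107.309,114.309) -> (-119.329,126.329) [heading=135, draw]
  FD 12: (-119.329,126.329) -> (-127.815,134.815) [heading=135, draw]
  PD: pen down
]
Final: pos=(-127.815,134.815), heading=135, 15 segment(s) drawn

Answer: 135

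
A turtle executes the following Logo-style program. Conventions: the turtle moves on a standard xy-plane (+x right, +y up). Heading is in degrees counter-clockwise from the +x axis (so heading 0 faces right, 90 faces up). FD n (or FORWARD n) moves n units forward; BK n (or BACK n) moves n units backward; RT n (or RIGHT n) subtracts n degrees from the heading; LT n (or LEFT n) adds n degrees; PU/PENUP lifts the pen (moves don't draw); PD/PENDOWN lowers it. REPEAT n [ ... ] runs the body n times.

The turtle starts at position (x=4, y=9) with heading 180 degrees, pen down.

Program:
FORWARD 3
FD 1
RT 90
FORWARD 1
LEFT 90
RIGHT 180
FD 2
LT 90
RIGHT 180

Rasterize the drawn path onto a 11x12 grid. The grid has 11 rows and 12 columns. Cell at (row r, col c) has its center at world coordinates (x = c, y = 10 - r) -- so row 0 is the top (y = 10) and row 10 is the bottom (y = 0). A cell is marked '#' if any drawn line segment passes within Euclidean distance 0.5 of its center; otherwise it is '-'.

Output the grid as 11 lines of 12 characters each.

Segment 0: (4,9) -> (1,9)
Segment 1: (1,9) -> (0,9)
Segment 2: (0,9) -> (0,10)
Segment 3: (0,10) -> (2,10)

Answer: ###---------
#####-------
------------
------------
------------
------------
------------
------------
------------
------------
------------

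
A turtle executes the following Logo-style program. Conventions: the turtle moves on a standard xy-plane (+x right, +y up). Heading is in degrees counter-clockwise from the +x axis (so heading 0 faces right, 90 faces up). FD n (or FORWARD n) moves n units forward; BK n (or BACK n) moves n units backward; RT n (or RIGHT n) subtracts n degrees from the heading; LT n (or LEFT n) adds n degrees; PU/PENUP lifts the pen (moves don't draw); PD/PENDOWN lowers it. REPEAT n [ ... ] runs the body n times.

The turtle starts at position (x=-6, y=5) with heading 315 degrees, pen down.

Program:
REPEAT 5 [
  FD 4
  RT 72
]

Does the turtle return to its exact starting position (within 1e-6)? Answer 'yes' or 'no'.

Answer: yes

Derivation:
Executing turtle program step by step:
Start: pos=(-6,5), heading=315, pen down
REPEAT 5 [
  -- iteration 1/5 --
  FD 4: (-6,5) -> (-3.172,2.172) [heading=315, draw]
  RT 72: heading 315 -> 243
  -- iteration 2/5 --
  FD 4: (-3.172,2.172) -> (-4.988,-1.392) [heading=243, draw]
  RT 72: heading 243 -> 171
  -- iteration 3/5 --
  FD 4: (-4.988,-1.392) -> (-8.938,-0.767) [heading=171, draw]
  RT 72: heading 171 -> 99
  -- iteration 4/5 --
  FD 4: (-8.938,-0.767) -> (-9.564,3.184) [heading=99, draw]
  RT 72: heading 99 -> 27
  -- iteration 5/5 --
  FD 4: (-9.564,3.184) -> (-6,5) [heading=27, draw]
  RT 72: heading 27 -> 315
]
Final: pos=(-6,5), heading=315, 5 segment(s) drawn

Start position: (-6, 5)
Final position: (-6, 5)
Distance = 0; < 1e-6 -> CLOSED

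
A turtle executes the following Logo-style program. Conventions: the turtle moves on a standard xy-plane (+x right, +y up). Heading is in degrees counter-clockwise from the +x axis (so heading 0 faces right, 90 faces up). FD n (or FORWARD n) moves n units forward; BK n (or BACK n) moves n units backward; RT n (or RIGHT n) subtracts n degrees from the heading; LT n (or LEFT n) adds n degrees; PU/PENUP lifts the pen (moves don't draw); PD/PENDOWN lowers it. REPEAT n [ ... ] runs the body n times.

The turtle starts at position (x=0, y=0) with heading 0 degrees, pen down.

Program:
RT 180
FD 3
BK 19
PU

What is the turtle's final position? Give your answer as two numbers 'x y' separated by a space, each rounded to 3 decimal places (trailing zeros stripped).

Executing turtle program step by step:
Start: pos=(0,0), heading=0, pen down
RT 180: heading 0 -> 180
FD 3: (0,0) -> (-3,0) [heading=180, draw]
BK 19: (-3,0) -> (16,0) [heading=180, draw]
PU: pen up
Final: pos=(16,0), heading=180, 2 segment(s) drawn

Answer: 16 0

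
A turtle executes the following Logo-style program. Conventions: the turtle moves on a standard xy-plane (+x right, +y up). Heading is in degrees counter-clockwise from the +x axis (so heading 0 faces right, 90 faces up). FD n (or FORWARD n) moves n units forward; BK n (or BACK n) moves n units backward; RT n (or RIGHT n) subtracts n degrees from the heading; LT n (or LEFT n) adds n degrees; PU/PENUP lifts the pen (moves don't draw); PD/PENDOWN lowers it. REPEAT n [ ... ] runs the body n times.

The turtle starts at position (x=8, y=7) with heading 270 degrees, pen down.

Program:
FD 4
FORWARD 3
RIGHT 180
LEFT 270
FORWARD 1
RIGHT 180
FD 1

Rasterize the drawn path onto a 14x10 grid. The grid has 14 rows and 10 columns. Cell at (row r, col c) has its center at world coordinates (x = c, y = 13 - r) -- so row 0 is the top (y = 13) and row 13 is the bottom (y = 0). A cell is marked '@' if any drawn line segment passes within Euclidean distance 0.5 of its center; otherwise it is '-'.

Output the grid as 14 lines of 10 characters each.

Segment 0: (8,7) -> (8,3)
Segment 1: (8,3) -> (8,0)
Segment 2: (8,0) -> (9,-0)
Segment 3: (9,-0) -> (8,-0)

Answer: ----------
----------
----------
----------
----------
----------
--------@-
--------@-
--------@-
--------@-
--------@-
--------@-
--------@-
--------@@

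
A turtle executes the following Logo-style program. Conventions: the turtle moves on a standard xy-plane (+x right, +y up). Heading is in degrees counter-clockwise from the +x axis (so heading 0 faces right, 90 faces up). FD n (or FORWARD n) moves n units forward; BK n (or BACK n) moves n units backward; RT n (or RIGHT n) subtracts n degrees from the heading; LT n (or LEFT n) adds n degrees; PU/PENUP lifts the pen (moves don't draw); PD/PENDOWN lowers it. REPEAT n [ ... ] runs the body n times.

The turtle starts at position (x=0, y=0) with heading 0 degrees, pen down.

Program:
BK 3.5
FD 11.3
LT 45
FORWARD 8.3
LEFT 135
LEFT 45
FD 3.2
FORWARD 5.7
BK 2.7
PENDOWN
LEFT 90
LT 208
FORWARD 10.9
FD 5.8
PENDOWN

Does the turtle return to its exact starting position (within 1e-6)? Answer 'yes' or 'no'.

Answer: no

Derivation:
Executing turtle program step by step:
Start: pos=(0,0), heading=0, pen down
BK 3.5: (0,0) -> (-3.5,0) [heading=0, draw]
FD 11.3: (-3.5,0) -> (7.8,0) [heading=0, draw]
LT 45: heading 0 -> 45
FD 8.3: (7.8,0) -> (13.669,5.869) [heading=45, draw]
LT 135: heading 45 -> 180
LT 45: heading 180 -> 225
FD 3.2: (13.669,5.869) -> (11.406,3.606) [heading=225, draw]
FD 5.7: (11.406,3.606) -> (7.376,-0.424) [heading=225, draw]
BK 2.7: (7.376,-0.424) -> (9.285,1.485) [heading=225, draw]
PD: pen down
LT 90: heading 225 -> 315
LT 208: heading 315 -> 163
FD 10.9: (9.285,1.485) -> (-1.139,4.672) [heading=163, draw]
FD 5.8: (-1.139,4.672) -> (-6.685,6.368) [heading=163, draw]
PD: pen down
Final: pos=(-6.685,6.368), heading=163, 8 segment(s) drawn

Start position: (0, 0)
Final position: (-6.685, 6.368)
Distance = 9.233; >= 1e-6 -> NOT closed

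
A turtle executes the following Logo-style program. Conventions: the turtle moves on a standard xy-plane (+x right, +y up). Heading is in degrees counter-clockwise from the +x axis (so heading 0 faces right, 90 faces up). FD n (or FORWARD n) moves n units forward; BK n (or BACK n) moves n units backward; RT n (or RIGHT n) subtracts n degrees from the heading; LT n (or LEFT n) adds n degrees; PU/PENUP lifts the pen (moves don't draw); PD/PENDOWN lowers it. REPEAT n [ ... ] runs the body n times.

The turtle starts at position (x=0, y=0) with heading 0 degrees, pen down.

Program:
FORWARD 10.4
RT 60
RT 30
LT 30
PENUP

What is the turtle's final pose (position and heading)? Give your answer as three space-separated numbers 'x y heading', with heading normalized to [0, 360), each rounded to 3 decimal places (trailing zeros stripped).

Executing turtle program step by step:
Start: pos=(0,0), heading=0, pen down
FD 10.4: (0,0) -> (10.4,0) [heading=0, draw]
RT 60: heading 0 -> 300
RT 30: heading 300 -> 270
LT 30: heading 270 -> 300
PU: pen up
Final: pos=(10.4,0), heading=300, 1 segment(s) drawn

Answer: 10.4 0 300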